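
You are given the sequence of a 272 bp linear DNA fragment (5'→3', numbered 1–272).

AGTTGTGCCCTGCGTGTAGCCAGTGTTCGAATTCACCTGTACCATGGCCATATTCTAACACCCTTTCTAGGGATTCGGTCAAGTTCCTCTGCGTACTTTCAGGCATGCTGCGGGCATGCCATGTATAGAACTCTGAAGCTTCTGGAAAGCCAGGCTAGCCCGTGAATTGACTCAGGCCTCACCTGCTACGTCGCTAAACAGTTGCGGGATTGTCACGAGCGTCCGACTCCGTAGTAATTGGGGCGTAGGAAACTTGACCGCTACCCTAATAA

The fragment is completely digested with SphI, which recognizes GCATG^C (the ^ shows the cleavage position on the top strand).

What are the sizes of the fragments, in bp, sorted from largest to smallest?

SphI sites (GCATGC) start at positions 103, 114.
SphI cuts after base 5 of each site (before the last base), so after positions 107, 118.
Linear molecule, 2 cuts → 3 fragments:
  1–107 → 107 bp
  108–118 → 11 bp
  119–272 → 154 bp
Sorted largest to smallest: 154, 107, 11 bp.

154, 107, 11 bp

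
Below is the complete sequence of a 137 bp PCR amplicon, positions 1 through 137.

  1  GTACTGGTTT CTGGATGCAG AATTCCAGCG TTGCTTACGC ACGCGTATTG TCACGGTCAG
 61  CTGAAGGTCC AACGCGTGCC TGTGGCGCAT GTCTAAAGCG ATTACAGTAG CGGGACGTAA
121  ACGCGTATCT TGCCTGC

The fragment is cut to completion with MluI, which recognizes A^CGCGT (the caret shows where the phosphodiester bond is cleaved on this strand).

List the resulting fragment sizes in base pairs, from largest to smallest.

MluI sites (ACGCGT) start at positions 41, 72, 121.
MluI cuts after the first base of each site, so after positions 41, 72, 121.
Linear molecule, 3 cuts → 4 fragments:
  1–41 → 41 bp
  42–72 → 31 bp
  73–121 → 49 bp
  122–137 → 16 bp
Sorted largest to smallest: 49, 41, 31, 16 bp.

49, 41, 31, 16 bp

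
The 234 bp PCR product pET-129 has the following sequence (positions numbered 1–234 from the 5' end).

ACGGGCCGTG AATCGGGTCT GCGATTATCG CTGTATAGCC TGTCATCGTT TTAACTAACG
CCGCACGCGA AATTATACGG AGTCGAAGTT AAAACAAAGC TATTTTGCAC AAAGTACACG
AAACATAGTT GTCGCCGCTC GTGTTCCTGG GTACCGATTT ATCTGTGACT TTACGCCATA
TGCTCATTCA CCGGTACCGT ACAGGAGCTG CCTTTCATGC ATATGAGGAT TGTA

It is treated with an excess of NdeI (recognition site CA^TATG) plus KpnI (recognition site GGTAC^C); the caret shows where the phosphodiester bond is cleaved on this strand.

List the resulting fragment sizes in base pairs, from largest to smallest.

154, 24, 24, 19, 13 bp

NdeI sites (CATATG) start at positions 177, 220.
NdeI cuts after base 2 of each site, so after positions 178, 221.
KpnI sites (GGTACC) start at positions 150, 193.
KpnI cuts after base 5 of each site (before the last base), so after positions 154, 197.
Combined cut positions: 154, 178, 197, 221.
Linear molecule, 4 cuts → 5 fragments:
  1–154 → 154 bp
  155–178 → 24 bp
  179–197 → 19 bp
  198–221 → 24 bp
  222–234 → 13 bp
Sorted largest to smallest: 154, 24, 24, 19, 13 bp.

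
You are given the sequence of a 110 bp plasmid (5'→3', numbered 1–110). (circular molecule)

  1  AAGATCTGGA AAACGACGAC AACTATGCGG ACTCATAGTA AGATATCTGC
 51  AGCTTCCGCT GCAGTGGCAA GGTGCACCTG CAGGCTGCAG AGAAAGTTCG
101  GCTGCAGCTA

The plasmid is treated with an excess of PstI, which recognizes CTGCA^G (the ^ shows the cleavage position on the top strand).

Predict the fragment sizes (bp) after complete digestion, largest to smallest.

PstI sites (CTGCAG) start at positions 47, 59, 78, 85, 102.
PstI cuts after base 5 of each site (before the last base), so after positions 51, 63, 82, 89, 106.
Circular molecule, 5 cuts → 5 fragments:
  52–63 → 12 bp
  64–82 → 19 bp
  83–89 → 7 bp
  90–106 → 17 bp
  107–110 then 1–51 → 4 + 51 = 55 bp
Sorted largest to smallest: 55, 19, 17, 12, 7 bp.

55, 19, 17, 12, 7 bp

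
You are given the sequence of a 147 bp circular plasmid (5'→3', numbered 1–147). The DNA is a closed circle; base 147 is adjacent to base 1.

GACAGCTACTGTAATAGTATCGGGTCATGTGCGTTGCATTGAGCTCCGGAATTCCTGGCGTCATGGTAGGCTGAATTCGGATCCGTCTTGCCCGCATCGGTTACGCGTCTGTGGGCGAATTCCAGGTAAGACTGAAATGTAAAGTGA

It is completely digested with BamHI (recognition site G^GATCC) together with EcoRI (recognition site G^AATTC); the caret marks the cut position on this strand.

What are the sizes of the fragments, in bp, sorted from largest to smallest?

The BamHI site (GGATCC) starts at position 79.
BamHI cuts after the first base of each site, so after position 79.
EcoRI sites (GAATTC) start at positions 49, 73, 117.
EcoRI cuts after the first base of each site, so after positions 49, 73, 117.
Combined cut positions: 49, 73, 79, 117.
Circular molecule, 4 cuts → 4 fragments:
  50–73 → 24 bp
  74–79 → 6 bp
  80–117 → 38 bp
  118–147 then 1–49 → 30 + 49 = 79 bp
Sorted largest to smallest: 79, 38, 24, 6 bp.

79, 38, 24, 6 bp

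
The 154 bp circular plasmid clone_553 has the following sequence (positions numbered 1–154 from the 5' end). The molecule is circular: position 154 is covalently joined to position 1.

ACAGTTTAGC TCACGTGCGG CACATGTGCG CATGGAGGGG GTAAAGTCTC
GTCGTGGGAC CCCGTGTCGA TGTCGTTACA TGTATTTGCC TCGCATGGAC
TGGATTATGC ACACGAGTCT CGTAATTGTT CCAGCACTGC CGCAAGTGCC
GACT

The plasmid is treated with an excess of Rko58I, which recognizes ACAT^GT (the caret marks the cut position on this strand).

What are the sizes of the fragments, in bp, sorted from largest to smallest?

Rko58I sites (ACATGT) start at positions 22, 78.
Rko58I cuts after base 4 of each site, so after positions 25, 81.
Circular molecule, 2 cuts → 2 fragments:
  26–81 → 56 bp
  82–154 then 1–25 → 73 + 25 = 98 bp
Sorted largest to smallest: 98, 56 bp.

98, 56 bp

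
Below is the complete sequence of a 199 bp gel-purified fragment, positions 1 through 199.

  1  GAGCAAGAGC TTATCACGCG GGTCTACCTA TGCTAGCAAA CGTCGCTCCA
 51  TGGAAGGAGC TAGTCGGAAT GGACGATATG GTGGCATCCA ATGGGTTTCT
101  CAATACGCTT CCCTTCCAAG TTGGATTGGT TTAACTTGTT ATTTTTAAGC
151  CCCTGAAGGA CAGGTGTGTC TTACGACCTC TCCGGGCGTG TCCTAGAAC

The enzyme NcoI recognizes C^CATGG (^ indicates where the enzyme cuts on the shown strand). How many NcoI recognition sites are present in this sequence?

CCATGG occurs starting at position 48.
NcoI cuts at 1 site.

1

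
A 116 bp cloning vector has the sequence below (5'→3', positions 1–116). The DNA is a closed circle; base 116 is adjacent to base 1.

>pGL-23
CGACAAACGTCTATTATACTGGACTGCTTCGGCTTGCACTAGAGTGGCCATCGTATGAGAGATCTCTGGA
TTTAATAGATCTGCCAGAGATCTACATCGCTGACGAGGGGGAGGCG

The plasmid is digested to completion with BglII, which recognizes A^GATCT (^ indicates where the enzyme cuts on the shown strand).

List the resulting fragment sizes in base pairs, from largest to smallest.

BglII sites (AGATCT) start at positions 60, 77, 88.
BglII cuts after the first base of each site, so after positions 60, 77, 88.
Circular molecule, 3 cuts → 3 fragments:
  61–77 → 17 bp
  78–88 → 11 bp
  89–116 then 1–60 → 28 + 60 = 88 bp
Sorted largest to smallest: 88, 17, 11 bp.

88, 17, 11 bp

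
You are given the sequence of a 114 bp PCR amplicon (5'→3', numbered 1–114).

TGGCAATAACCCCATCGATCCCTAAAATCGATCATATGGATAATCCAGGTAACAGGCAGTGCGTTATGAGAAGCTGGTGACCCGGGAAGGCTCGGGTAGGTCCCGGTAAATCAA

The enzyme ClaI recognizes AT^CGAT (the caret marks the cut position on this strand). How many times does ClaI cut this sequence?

ATCGAT occurs starting at positions 14, 27.
ClaI cuts at 2 sites.

2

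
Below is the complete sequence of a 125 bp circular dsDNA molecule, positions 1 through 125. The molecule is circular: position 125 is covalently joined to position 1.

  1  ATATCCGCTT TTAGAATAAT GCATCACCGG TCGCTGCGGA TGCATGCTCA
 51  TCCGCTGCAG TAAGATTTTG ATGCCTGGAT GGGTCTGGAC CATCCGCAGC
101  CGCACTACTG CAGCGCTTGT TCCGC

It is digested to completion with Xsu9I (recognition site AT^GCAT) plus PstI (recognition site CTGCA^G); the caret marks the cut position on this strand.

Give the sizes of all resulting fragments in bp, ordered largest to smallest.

Xsu9I sites (ATGCAT) start at positions 19, 40.
Xsu9I cuts after base 2 of each site, so after positions 20, 41.
PstI sites (CTGCAG) start at positions 55, 108.
PstI cuts after base 5 of each site (before the last base), so after positions 59, 112.
Combined cut positions: 20, 41, 59, 112.
Circular molecule, 4 cuts → 4 fragments:
  21–41 → 21 bp
  42–59 → 18 bp
  60–112 → 53 bp
  113–125 then 1–20 → 13 + 20 = 33 bp
Sorted largest to smallest: 53, 33, 21, 18 bp.

53, 33, 21, 18 bp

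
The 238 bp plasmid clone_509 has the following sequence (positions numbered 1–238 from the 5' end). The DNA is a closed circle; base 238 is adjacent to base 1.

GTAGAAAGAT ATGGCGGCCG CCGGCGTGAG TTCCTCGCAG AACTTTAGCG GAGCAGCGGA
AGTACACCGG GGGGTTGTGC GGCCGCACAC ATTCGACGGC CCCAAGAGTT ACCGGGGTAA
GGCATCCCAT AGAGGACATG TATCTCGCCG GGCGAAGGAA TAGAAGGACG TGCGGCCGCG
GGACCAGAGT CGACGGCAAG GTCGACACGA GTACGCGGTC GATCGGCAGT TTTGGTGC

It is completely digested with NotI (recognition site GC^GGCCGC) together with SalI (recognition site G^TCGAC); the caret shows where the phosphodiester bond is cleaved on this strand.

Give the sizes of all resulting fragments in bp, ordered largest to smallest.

93, 65, 52, 16, 12 bp

NotI sites (GCGGCCGC) start at positions 14, 79, 172.
NotI cuts after base 2 of each site, so after positions 15, 80, 173.
SalI sites (GTCGAC) start at positions 189, 201.
SalI cuts after the first base of each site, so after positions 189, 201.
Combined cut positions: 15, 80, 173, 189, 201.
Circular molecule, 5 cuts → 5 fragments:
  16–80 → 65 bp
  81–173 → 93 bp
  174–189 → 16 bp
  190–201 → 12 bp
  202–238 then 1–15 → 37 + 15 = 52 bp
Sorted largest to smallest: 93, 65, 52, 16, 12 bp.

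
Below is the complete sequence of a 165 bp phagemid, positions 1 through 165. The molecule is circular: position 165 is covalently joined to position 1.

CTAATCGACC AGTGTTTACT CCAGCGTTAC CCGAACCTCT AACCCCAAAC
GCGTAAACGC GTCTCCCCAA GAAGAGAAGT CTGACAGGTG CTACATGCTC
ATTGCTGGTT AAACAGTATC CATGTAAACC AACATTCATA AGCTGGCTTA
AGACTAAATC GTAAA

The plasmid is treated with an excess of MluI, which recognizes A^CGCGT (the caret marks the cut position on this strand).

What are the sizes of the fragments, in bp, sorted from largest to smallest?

MluI sites (ACGCGT) start at positions 49, 57.
MluI cuts after the first base of each site, so after positions 49, 57.
Circular molecule, 2 cuts → 2 fragments:
  50–57 → 8 bp
  58–165 then 1–49 → 108 + 49 = 157 bp
Sorted largest to smallest: 157, 8 bp.

157, 8 bp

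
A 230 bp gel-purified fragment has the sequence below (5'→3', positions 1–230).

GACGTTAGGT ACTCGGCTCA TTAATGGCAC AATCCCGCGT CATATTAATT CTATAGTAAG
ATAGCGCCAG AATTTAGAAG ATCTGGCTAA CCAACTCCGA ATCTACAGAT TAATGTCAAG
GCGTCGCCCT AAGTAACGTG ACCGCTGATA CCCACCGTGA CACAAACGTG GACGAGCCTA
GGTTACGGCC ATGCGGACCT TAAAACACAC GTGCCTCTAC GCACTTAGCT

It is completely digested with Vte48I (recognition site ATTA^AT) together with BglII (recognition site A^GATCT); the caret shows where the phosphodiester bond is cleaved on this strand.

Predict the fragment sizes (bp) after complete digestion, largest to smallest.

118, 33, 32, 24, 23 bp

Vte48I sites (ATTAAT) start at positions 20, 44, 109.
Vte48I cuts after base 4 of each site, so after positions 23, 47, 112.
The BglII site (AGATCT) starts at position 79.
BglII cuts after the first base of each site, so after position 79.
Combined cut positions: 23, 47, 79, 112.
Linear molecule, 4 cuts → 5 fragments:
  1–23 → 23 bp
  24–47 → 24 bp
  48–79 → 32 bp
  80–112 → 33 bp
  113–230 → 118 bp
Sorted largest to smallest: 118, 33, 32, 24, 23 bp.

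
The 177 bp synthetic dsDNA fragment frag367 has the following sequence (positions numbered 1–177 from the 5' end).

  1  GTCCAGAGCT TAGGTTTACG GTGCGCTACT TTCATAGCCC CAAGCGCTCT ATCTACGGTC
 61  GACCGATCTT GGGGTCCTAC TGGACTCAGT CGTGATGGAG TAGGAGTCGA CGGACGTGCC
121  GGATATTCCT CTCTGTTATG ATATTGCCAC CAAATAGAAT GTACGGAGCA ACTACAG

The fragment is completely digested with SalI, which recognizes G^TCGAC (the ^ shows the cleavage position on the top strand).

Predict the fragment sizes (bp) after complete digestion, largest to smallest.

SalI sites (GTCGAC) start at positions 58, 106.
SalI cuts after the first base of each site, so after positions 58, 106.
Linear molecule, 2 cuts → 3 fragments:
  1–58 → 58 bp
  59–106 → 48 bp
  107–177 → 71 bp
Sorted largest to smallest: 71, 58, 48 bp.

71, 58, 48 bp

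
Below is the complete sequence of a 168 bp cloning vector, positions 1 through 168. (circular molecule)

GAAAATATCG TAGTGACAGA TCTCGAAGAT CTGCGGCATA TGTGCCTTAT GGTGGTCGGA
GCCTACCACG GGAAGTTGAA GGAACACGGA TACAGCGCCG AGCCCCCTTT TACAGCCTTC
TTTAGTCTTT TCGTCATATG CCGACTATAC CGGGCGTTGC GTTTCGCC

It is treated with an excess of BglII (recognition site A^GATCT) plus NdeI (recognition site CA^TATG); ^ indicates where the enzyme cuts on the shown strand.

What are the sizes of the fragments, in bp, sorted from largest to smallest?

BglII sites (AGATCT) start at positions 18, 27.
BglII cuts after the first base of each site, so after positions 18, 27.
NdeI sites (CATATG) start at positions 37, 135.
NdeI cuts after base 2 of each site, so after positions 38, 136.
Combined cut positions: 18, 27, 38, 136.
Circular molecule, 4 cuts → 4 fragments:
  19–27 → 9 bp
  28–38 → 11 bp
  39–136 → 98 bp
  137–168 then 1–18 → 32 + 18 = 50 bp
Sorted largest to smallest: 98, 50, 11, 9 bp.

98, 50, 11, 9 bp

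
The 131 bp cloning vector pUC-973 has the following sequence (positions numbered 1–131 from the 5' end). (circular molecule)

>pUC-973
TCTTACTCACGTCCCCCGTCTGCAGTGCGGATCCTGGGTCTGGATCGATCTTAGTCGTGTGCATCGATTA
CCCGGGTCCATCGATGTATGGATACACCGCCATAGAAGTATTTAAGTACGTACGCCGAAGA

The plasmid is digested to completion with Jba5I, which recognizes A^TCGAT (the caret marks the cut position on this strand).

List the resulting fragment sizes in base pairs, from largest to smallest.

Jba5I sites (ATCGAT) start at positions 44, 63, 80.
Jba5I cuts after the first base of each site, so after positions 44, 63, 80.
Circular molecule, 3 cuts → 3 fragments:
  45–63 → 19 bp
  64–80 → 17 bp
  81–131 then 1–44 → 51 + 44 = 95 bp
Sorted largest to smallest: 95, 19, 17 bp.

95, 19, 17 bp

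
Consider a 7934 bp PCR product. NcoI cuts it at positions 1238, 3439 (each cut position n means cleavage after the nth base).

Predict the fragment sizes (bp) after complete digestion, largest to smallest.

4495, 2201, 1238 bp

Linear molecule, 2 cuts → 3 fragments:
  1238 − 0 = 1238 bp
  3439 − 1238 = 2201 bp
  7934 − 3439 = 4495 bp
Sorted largest to smallest: 4495, 2201, 1238 bp.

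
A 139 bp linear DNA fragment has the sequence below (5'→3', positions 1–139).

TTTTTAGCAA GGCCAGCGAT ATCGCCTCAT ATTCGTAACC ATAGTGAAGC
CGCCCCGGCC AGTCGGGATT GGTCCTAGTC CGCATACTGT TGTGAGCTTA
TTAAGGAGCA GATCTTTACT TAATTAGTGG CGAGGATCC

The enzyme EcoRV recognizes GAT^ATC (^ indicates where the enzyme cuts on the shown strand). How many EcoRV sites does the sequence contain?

GATATC occurs starting at position 18.
EcoRV cuts at 1 site.

1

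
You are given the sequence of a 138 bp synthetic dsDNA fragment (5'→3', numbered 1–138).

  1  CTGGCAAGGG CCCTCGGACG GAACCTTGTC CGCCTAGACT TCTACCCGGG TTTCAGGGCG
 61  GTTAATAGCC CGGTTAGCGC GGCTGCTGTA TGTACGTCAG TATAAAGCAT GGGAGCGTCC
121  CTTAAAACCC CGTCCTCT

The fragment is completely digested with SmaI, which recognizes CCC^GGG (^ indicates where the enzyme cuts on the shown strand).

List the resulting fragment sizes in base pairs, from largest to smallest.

The SmaI site (CCCGGG) starts at position 45.
SmaI cuts after base 3 of each site, so after position 47.
Linear molecule, 1 cut → 2 fragments:
  1–47 → 47 bp
  48–138 → 91 bp
Sorted largest to smallest: 91, 47 bp.

91, 47 bp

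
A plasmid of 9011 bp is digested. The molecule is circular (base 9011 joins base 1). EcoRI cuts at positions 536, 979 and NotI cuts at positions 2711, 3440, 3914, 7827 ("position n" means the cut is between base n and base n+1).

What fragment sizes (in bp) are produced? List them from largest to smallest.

Combined cut positions (sorted): 536, 979, 2711, 3440, 3914, 7827.
Circular molecule, 6 cuts → 6 fragments:
  979 − 536 = 443 bp
  2711 − 979 = 1732 bp
  3440 − 2711 = 729 bp
  3914 − 3440 = 474 bp
  7827 − 3914 = 3913 bp
  wrap: 9011 − 7827 + 536 = 1720 bp
Sorted largest to smallest: 3913, 1732, 1720, 729, 474, 443 bp.

3913, 1732, 1720, 729, 474, 443 bp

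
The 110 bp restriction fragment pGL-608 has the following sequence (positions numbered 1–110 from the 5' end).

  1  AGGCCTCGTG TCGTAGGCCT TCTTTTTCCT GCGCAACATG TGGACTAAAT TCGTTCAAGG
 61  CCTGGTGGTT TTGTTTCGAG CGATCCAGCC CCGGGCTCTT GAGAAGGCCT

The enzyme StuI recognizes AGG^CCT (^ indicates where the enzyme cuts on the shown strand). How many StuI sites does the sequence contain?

AGGCCT occurs starting at positions 1, 15, 58, 105.
StuI cuts at 4 sites.

4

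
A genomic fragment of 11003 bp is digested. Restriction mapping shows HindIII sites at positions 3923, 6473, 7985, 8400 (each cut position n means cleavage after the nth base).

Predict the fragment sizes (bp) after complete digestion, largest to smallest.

3923, 2603, 2550, 1512, 415 bp

Linear molecule, 4 cuts → 5 fragments:
  3923 − 0 = 3923 bp
  6473 − 3923 = 2550 bp
  7985 − 6473 = 1512 bp
  8400 − 7985 = 415 bp
  11003 − 8400 = 2603 bp
Sorted largest to smallest: 3923, 2603, 2550, 1512, 415 bp.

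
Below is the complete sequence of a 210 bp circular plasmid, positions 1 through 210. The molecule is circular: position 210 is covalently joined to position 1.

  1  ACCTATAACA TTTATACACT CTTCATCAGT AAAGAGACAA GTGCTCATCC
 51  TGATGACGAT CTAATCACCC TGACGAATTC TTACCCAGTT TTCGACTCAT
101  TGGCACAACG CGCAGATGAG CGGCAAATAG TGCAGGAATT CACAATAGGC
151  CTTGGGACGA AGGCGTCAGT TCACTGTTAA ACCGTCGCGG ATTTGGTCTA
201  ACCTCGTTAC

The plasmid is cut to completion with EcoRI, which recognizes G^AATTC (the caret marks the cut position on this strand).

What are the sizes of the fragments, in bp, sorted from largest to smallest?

149, 61 bp

EcoRI sites (GAATTC) start at positions 75, 136.
EcoRI cuts after the first base of each site, so after positions 75, 136.
Circular molecule, 2 cuts → 2 fragments:
  76–136 → 61 bp
  137–210 then 1–75 → 74 + 75 = 149 bp
Sorted largest to smallest: 149, 61 bp.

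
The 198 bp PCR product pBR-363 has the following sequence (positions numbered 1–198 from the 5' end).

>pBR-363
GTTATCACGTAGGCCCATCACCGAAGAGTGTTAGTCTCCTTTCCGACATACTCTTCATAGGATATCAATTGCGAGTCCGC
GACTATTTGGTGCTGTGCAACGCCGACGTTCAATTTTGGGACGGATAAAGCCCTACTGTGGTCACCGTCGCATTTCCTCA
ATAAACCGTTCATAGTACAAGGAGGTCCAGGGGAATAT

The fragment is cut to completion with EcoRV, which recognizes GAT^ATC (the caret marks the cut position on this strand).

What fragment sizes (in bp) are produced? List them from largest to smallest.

135, 63 bp

The EcoRV site (GATATC) starts at position 61.
EcoRV cuts after base 3 of each site, so after position 63.
Linear molecule, 1 cut → 2 fragments:
  1–63 → 63 bp
  64–198 → 135 bp
Sorted largest to smallest: 135, 63 bp.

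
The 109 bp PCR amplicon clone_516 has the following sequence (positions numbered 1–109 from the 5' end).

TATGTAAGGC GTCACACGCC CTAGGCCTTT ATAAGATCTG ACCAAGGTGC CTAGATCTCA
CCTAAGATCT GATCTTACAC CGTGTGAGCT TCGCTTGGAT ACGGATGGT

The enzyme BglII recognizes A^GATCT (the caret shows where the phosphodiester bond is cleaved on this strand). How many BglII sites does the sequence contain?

3

AGATCT occurs starting at positions 34, 53, 65.
BglII cuts at 3 sites.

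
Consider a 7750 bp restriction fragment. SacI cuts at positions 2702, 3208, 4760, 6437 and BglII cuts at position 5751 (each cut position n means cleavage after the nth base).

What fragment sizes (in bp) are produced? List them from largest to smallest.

Combined cut positions (sorted): 2702, 3208, 4760, 5751, 6437.
Linear molecule, 5 cuts → 6 fragments:
  2702 − 0 = 2702 bp
  3208 − 2702 = 506 bp
  4760 − 3208 = 1552 bp
  5751 − 4760 = 991 bp
  6437 − 5751 = 686 bp
  7750 − 6437 = 1313 bp
Sorted largest to smallest: 2702, 1552, 1313, 991, 686, 506 bp.

2702, 1552, 1313, 991, 686, 506 bp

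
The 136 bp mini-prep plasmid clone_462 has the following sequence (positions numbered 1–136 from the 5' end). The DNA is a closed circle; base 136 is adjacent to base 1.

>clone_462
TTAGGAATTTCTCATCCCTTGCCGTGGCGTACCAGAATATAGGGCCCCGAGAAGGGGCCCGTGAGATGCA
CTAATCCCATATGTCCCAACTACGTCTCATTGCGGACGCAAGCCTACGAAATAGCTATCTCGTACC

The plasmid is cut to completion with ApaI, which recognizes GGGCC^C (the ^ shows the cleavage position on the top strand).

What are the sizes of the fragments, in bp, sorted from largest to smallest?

123, 13 bp

ApaI sites (GGGCCC) start at positions 42, 55.
ApaI cuts after base 5 of each site (before the last base), so after positions 46, 59.
Circular molecule, 2 cuts → 2 fragments:
  47–59 → 13 bp
  60–136 then 1–46 → 77 + 46 = 123 bp
Sorted largest to smallest: 123, 13 bp.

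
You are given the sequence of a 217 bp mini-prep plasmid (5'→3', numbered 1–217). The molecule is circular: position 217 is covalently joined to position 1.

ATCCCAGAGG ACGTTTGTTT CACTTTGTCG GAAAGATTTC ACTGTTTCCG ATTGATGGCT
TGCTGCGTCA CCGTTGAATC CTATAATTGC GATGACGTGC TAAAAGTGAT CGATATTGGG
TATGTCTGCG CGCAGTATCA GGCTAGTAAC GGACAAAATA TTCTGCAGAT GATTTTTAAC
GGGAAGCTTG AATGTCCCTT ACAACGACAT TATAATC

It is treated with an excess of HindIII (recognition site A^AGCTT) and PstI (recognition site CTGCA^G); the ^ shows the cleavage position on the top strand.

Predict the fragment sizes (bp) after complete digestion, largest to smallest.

200, 17 bp

The HindIII site (AAGCTT) starts at position 184.
HindIII cuts after the first base of each site, so after position 184.
The PstI site (CTGCAG) starts at position 163.
PstI cuts after base 5 of each site (before the last base), so after position 167.
Combined cut positions: 167, 184.
Circular molecule, 2 cuts → 2 fragments:
  168–184 → 17 bp
  185–217 then 1–167 → 33 + 167 = 200 bp
Sorted largest to smallest: 200, 17 bp.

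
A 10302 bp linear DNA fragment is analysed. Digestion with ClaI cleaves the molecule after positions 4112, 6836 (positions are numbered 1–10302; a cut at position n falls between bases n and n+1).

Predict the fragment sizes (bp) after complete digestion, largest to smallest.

Linear molecule, 2 cuts → 3 fragments:
  4112 − 0 = 4112 bp
  6836 − 4112 = 2724 bp
  10302 − 6836 = 3466 bp
Sorted largest to smallest: 4112, 3466, 2724 bp.

4112, 3466, 2724 bp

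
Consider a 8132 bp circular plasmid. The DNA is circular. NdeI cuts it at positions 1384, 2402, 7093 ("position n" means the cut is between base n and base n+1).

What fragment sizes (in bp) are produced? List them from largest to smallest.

Circular molecule, 3 cuts → 3 fragments:
  2402 − 1384 = 1018 bp
  7093 − 2402 = 4691 bp
  wrap: 8132 − 7093 + 1384 = 2423 bp
Sorted largest to smallest: 4691, 2423, 1018 bp.

4691, 2423, 1018 bp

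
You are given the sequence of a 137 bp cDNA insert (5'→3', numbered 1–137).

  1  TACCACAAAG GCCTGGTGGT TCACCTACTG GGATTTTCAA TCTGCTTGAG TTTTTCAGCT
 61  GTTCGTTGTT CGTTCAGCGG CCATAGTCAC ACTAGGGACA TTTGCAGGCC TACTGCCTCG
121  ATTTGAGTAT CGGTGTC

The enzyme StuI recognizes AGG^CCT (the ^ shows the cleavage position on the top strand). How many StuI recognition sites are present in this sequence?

2

AGGCCT occurs starting at positions 9, 106.
StuI cuts at 2 sites.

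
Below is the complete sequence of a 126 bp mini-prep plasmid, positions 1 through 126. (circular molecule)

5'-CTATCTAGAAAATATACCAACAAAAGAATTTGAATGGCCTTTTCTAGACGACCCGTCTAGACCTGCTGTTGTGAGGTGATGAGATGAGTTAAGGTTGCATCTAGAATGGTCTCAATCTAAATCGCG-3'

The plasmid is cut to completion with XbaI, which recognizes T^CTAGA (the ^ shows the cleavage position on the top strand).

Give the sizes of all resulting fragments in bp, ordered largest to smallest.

44, 39, 30, 13 bp

XbaI sites (TCTAGA) start at positions 4, 43, 56, 100.
XbaI cuts after the first base of each site, so after positions 4, 43, 56, 100.
Circular molecule, 4 cuts → 4 fragments:
  5–43 → 39 bp
  44–56 → 13 bp
  57–100 → 44 bp
  101–126 then 1–4 → 26 + 4 = 30 bp
Sorted largest to smallest: 44, 39, 30, 13 bp.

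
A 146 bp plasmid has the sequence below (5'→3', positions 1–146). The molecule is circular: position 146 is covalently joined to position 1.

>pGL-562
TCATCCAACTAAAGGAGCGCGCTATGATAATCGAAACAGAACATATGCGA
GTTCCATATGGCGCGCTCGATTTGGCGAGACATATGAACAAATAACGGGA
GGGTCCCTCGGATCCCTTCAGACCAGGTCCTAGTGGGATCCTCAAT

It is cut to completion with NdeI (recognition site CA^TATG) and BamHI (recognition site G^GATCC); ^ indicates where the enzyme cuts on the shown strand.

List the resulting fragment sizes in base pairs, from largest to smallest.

53, 28, 26, 26, 13 bp

NdeI sites (CATATG) start at positions 42, 55, 81.
NdeI cuts after base 2 of each site, so after positions 43, 56, 82.
BamHI sites (GGATCC) start at positions 110, 136.
BamHI cuts after the first base of each site, so after positions 110, 136.
Combined cut positions: 43, 56, 82, 110, 136.
Circular molecule, 5 cuts → 5 fragments:
  44–56 → 13 bp
  57–82 → 26 bp
  83–110 → 28 bp
  111–136 → 26 bp
  137–146 then 1–43 → 10 + 43 = 53 bp
Sorted largest to smallest: 53, 28, 26, 26, 13 bp.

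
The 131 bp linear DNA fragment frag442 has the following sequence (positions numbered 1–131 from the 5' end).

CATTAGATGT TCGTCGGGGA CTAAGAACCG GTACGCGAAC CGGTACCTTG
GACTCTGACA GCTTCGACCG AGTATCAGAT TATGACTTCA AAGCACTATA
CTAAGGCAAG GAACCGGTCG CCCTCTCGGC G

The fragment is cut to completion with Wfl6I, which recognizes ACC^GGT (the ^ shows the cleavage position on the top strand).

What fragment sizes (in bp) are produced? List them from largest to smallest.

74, 29, 16, 12 bp

Wfl6I sites (ACCGGT) start at positions 27, 39, 113.
Wfl6I cuts after base 3 of each site, so after positions 29, 41, 115.
Linear molecule, 3 cuts → 4 fragments:
  1–29 → 29 bp
  30–41 → 12 bp
  42–115 → 74 bp
  116–131 → 16 bp
Sorted largest to smallest: 74, 29, 16, 12 bp.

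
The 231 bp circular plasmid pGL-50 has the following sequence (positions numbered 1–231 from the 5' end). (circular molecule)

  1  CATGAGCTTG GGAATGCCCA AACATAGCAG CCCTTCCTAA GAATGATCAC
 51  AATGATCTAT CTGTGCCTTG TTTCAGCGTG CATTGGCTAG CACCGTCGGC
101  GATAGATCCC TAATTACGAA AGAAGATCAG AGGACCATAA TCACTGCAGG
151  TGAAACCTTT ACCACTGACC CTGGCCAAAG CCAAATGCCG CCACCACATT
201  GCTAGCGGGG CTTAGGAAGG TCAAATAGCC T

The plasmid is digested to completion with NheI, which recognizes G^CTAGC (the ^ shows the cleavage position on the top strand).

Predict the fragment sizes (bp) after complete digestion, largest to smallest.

NheI sites (GCTAGC) start at positions 86, 201.
NheI cuts after the first base of each site, so after positions 86, 201.
Circular molecule, 2 cuts → 2 fragments:
  87–201 → 115 bp
  202–231 then 1–86 → 30 + 86 = 116 bp
Sorted largest to smallest: 116, 115 bp.

116, 115 bp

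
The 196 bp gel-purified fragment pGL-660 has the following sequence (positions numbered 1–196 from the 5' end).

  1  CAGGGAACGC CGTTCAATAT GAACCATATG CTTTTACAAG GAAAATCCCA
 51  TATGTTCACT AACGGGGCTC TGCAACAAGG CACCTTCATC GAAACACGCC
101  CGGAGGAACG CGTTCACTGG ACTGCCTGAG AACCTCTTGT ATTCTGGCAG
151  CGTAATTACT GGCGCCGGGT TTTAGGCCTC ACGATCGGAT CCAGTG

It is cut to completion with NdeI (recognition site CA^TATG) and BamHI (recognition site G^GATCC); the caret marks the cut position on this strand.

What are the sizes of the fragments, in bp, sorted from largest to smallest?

137, 26, 24, 9 bp

NdeI sites (CATATG) start at positions 25, 49.
NdeI cuts after base 2 of each site, so after positions 26, 50.
The BamHI site (GGATCC) starts at position 187.
BamHI cuts after the first base of each site, so after position 187.
Combined cut positions: 26, 50, 187.
Linear molecule, 3 cuts → 4 fragments:
  1–26 → 26 bp
  27–50 → 24 bp
  51–187 → 137 bp
  188–196 → 9 bp
Sorted largest to smallest: 137, 26, 24, 9 bp.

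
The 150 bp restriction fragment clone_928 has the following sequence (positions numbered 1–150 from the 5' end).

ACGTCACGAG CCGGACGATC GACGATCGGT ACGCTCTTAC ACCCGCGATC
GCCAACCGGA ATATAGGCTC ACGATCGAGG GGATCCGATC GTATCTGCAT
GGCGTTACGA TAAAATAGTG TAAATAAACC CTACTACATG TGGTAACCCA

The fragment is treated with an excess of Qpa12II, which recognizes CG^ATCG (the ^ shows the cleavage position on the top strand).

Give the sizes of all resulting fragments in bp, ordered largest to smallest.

Qpa12II sites (CGATCG) start at positions 16, 23, 46, 72, 86.
Qpa12II cuts after base 2 of each site, so after positions 17, 24, 47, 73, 87.
Linear molecule, 5 cuts → 6 fragments:
  1–17 → 17 bp
  18–24 → 7 bp
  25–47 → 23 bp
  48–73 → 26 bp
  74–87 → 14 bp
  88–150 → 63 bp
Sorted largest to smallest: 63, 26, 23, 17, 14, 7 bp.

63, 26, 23, 17, 14, 7 bp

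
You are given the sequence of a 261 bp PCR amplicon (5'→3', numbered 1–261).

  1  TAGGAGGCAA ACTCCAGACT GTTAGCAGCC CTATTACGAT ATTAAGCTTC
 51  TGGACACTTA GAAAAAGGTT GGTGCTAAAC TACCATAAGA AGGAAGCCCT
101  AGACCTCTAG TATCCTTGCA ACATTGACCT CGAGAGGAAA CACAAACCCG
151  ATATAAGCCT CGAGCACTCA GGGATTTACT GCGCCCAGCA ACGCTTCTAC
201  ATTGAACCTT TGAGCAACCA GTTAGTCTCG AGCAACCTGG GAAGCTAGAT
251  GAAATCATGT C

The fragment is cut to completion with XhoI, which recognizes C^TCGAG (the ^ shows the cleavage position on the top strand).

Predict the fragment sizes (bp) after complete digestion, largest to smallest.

129, 68, 34, 30 bp

XhoI sites (CTCGAG) start at positions 129, 159, 227.
XhoI cuts after the first base of each site, so after positions 129, 159, 227.
Linear molecule, 3 cuts → 4 fragments:
  1–129 → 129 bp
  130–159 → 30 bp
  160–227 → 68 bp
  228–261 → 34 bp
Sorted largest to smallest: 129, 68, 34, 30 bp.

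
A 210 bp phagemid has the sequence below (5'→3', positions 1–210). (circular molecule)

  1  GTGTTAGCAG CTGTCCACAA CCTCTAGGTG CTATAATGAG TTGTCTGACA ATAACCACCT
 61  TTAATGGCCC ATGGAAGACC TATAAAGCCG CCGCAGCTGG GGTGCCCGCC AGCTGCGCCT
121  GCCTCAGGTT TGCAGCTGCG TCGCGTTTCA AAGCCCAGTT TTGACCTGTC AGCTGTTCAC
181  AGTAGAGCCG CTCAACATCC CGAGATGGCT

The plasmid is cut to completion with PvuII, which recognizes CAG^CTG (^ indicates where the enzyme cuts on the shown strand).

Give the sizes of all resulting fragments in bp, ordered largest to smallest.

86, 48, 37, 23, 16 bp

PvuII sites (CAGCTG) start at positions 8, 94, 110, 133, 170.
PvuII cuts after base 3 of each site, so after positions 10, 96, 112, 135, 172.
Circular molecule, 5 cuts → 5 fragments:
  11–96 → 86 bp
  97–112 → 16 bp
  113–135 → 23 bp
  136–172 → 37 bp
  173–210 then 1–10 → 38 + 10 = 48 bp
Sorted largest to smallest: 86, 48, 37, 23, 16 bp.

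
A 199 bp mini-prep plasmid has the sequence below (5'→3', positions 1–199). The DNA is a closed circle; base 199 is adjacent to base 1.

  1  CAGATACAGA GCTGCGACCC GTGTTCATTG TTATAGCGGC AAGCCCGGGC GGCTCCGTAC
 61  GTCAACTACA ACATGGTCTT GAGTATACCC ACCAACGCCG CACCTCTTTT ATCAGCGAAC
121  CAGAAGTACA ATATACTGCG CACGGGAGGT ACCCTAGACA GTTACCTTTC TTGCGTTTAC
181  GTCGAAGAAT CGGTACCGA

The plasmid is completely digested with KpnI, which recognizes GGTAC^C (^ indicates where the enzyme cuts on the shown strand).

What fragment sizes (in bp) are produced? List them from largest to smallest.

155, 44 bp

KpnI sites (GGTACC) start at positions 148, 192.
KpnI cuts after base 5 of each site (before the last base), so after positions 152, 196.
Circular molecule, 2 cuts → 2 fragments:
  153–196 → 44 bp
  197–199 then 1–152 → 3 + 152 = 155 bp
Sorted largest to smallest: 155, 44 bp.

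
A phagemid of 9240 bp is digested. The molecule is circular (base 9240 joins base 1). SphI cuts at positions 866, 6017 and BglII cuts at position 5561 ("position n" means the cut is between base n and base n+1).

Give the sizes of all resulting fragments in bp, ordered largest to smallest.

4695, 4089, 456 bp

Combined cut positions (sorted): 866, 5561, 6017.
Circular molecule, 3 cuts → 3 fragments:
  5561 − 866 = 4695 bp
  6017 − 5561 = 456 bp
  wrap: 9240 − 6017 + 866 = 4089 bp
Sorted largest to smallest: 4695, 4089, 456 bp.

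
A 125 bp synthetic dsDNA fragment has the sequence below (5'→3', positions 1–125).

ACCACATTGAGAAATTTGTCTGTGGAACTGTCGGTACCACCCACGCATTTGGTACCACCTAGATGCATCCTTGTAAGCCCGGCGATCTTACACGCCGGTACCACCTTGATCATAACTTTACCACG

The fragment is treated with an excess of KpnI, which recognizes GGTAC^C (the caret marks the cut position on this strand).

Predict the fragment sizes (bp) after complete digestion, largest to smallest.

KpnI sites (GGTACC) start at positions 33, 51, 97.
KpnI cuts after base 5 of each site (before the last base), so after positions 37, 55, 101.
Linear molecule, 3 cuts → 4 fragments:
  1–37 → 37 bp
  38–55 → 18 bp
  56–101 → 46 bp
  102–125 → 24 bp
Sorted largest to smallest: 46, 37, 24, 18 bp.

46, 37, 24, 18 bp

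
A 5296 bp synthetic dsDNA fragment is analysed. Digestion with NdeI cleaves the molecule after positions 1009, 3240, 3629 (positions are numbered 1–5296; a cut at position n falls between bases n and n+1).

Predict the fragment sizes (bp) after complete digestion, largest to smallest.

Linear molecule, 3 cuts → 4 fragments:
  1009 − 0 = 1009 bp
  3240 − 1009 = 2231 bp
  3629 − 3240 = 389 bp
  5296 − 3629 = 1667 bp
Sorted largest to smallest: 2231, 1667, 1009, 389 bp.

2231, 1667, 1009, 389 bp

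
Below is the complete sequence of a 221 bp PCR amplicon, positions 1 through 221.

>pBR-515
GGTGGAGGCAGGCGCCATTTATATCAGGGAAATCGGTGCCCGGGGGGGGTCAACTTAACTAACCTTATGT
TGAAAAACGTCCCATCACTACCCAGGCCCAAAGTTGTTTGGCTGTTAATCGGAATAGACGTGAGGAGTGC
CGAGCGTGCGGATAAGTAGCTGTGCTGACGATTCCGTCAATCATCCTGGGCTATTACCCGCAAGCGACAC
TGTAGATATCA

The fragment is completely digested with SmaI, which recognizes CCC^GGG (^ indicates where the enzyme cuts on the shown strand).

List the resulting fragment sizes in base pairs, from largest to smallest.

The SmaI site (CCCGGG) starts at position 39.
SmaI cuts after base 3 of each site, so after position 41.
Linear molecule, 1 cut → 2 fragments:
  1–41 → 41 bp
  42–221 → 180 bp
Sorted largest to smallest: 180, 41 bp.

180, 41 bp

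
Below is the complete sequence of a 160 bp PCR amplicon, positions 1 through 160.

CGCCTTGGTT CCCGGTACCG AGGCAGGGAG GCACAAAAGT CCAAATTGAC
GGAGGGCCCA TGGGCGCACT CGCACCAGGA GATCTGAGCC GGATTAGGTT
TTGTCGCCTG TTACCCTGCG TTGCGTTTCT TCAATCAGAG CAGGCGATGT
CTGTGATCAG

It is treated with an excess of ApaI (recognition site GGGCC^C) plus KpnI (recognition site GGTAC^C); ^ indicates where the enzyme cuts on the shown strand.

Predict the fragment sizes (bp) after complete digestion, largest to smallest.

102, 40, 18 bp

The ApaI site (GGGCCC) starts at position 54.
ApaI cuts after base 5 of each site (before the last base), so after position 58.
The KpnI site (GGTACC) starts at position 14.
KpnI cuts after base 5 of each site (before the last base), so after position 18.
Combined cut positions: 18, 58.
Linear molecule, 2 cuts → 3 fragments:
  1–18 → 18 bp
  19–58 → 40 bp
  59–160 → 102 bp
Sorted largest to smallest: 102, 40, 18 bp.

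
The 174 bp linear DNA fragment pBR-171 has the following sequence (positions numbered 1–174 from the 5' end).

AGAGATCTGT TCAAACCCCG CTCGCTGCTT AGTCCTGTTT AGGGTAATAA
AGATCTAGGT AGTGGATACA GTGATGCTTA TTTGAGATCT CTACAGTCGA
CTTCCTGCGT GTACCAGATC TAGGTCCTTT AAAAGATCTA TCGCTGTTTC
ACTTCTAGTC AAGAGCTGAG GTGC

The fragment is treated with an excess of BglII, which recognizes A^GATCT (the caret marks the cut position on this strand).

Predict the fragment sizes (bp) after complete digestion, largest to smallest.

BglII sites (AGATCT) start at positions 3, 51, 85, 116, 134.
BglII cuts after the first base of each site, so after positions 3, 51, 85, 116, 134.
Linear molecule, 5 cuts → 6 fragments:
  1–3 → 3 bp
  4–51 → 48 bp
  52–85 → 34 bp
  86–116 → 31 bp
  117–134 → 18 bp
  135–174 → 40 bp
Sorted largest to smallest: 48, 40, 34, 31, 18, 3 bp.

48, 40, 34, 31, 18, 3 bp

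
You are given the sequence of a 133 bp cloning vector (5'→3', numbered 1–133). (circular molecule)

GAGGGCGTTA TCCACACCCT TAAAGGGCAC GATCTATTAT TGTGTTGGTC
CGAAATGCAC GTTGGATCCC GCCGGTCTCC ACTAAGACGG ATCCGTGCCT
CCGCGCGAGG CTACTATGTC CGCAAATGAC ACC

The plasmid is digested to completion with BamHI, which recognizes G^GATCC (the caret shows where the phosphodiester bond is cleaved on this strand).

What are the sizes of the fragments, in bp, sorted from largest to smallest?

108, 25 bp

BamHI sites (GGATCC) start at positions 64, 89.
BamHI cuts after the first base of each site, so after positions 64, 89.
Circular molecule, 2 cuts → 2 fragments:
  65–89 → 25 bp
  90–133 then 1–64 → 44 + 64 = 108 bp
Sorted largest to smallest: 108, 25 bp.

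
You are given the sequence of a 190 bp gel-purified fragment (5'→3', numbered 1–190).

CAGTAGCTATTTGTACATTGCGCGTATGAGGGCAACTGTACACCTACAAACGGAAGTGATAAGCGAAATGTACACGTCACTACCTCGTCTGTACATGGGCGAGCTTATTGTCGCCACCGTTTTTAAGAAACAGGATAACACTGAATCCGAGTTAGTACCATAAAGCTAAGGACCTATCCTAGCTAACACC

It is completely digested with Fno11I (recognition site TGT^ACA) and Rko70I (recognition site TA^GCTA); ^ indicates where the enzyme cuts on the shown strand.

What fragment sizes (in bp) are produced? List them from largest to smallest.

89, 32, 25, 21, 9, 9, 5 bp

Fno11I sites (TGTACA) start at positions 12, 37, 69, 90.
Fno11I cuts after base 3 of each site, so after positions 14, 39, 71, 92.
Rko70I sites (TAGCTA) start at positions 4, 180.
Rko70I cuts after base 2 of each site, so after positions 5, 181.
Combined cut positions: 5, 14, 39, 71, 92, 181.
Linear molecule, 6 cuts → 7 fragments:
  1–5 → 5 bp
  6–14 → 9 bp
  15–39 → 25 bp
  40–71 → 32 bp
  72–92 → 21 bp
  93–181 → 89 bp
  182–190 → 9 bp
Sorted largest to smallest: 89, 32, 25, 21, 9, 9, 5 bp.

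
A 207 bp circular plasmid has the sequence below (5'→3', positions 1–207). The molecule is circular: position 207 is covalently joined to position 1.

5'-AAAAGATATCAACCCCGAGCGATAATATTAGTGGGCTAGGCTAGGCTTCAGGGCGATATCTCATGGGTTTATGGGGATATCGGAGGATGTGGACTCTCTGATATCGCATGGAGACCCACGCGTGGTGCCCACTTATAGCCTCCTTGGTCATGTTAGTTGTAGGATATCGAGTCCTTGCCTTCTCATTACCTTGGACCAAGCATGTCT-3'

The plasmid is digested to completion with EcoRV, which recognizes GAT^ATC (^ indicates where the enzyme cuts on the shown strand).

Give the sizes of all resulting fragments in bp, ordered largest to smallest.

63, 50, 49, 24, 21 bp

EcoRV sites (GATATC) start at positions 5, 55, 76, 100, 163.
EcoRV cuts after base 3 of each site, so after positions 7, 57, 78, 102, 165.
Circular molecule, 5 cuts → 5 fragments:
  8–57 → 50 bp
  58–78 → 21 bp
  79–102 → 24 bp
  103–165 → 63 bp
  166–207 then 1–7 → 42 + 7 = 49 bp
Sorted largest to smallest: 63, 50, 49, 24, 21 bp.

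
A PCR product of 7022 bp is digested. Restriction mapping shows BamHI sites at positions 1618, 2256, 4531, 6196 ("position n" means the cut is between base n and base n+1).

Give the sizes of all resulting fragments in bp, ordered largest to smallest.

Linear molecule, 4 cuts → 5 fragments:
  1618 − 0 = 1618 bp
  2256 − 1618 = 638 bp
  4531 − 2256 = 2275 bp
  6196 − 4531 = 1665 bp
  7022 − 6196 = 826 bp
Sorted largest to smallest: 2275, 1665, 1618, 826, 638 bp.

2275, 1665, 1618, 826, 638 bp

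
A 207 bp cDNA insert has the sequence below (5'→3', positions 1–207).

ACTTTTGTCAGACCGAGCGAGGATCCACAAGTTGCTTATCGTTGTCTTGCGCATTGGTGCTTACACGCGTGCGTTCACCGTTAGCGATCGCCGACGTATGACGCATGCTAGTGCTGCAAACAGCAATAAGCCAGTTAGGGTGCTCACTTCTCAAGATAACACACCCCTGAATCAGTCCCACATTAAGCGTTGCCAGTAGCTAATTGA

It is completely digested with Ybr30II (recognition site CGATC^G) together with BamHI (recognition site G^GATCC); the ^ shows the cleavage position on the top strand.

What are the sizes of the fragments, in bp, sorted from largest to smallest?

The Ybr30II site (CGATCG) starts at position 85.
Ybr30II cuts after base 5 of each site (before the last base), so after position 89.
The BamHI site (GGATCC) starts at position 21.
BamHI cuts after the first base of each site, so after position 21.
Combined cut positions: 21, 89.
Linear molecule, 2 cuts → 3 fragments:
  1–21 → 21 bp
  22–89 → 68 bp
  90–207 → 118 bp
Sorted largest to smallest: 118, 68, 21 bp.

118, 68, 21 bp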